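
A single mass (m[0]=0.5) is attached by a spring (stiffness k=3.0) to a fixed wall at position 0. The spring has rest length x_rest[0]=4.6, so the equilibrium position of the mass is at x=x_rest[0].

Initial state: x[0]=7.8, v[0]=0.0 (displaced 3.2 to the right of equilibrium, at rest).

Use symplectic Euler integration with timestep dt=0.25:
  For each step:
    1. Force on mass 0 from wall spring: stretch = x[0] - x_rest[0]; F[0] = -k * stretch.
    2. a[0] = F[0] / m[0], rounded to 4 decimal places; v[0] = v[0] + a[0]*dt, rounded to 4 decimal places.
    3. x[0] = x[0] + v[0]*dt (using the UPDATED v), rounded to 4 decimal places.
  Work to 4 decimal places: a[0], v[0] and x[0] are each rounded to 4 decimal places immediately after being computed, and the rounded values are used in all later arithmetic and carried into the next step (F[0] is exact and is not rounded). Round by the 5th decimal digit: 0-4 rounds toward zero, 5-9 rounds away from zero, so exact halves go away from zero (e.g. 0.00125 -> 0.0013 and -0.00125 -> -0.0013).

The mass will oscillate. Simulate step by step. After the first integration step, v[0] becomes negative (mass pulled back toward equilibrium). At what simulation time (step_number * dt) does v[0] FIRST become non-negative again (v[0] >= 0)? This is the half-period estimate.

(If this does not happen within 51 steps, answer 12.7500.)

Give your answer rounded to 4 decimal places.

Answer: 1.5000

Derivation:
Step 0: x=[7.8000] v=[0.0000]
Step 1: x=[6.6000] v=[-4.8000]
Step 2: x=[4.6500] v=[-7.8000]
Step 3: x=[2.6813] v=[-7.8750]
Step 4: x=[1.4321] v=[-4.9970]
Step 5: x=[1.3708] v=[-0.2452]
Step 6: x=[2.5205] v=[4.5986]
First v>=0 after going negative at step 6, time=1.5000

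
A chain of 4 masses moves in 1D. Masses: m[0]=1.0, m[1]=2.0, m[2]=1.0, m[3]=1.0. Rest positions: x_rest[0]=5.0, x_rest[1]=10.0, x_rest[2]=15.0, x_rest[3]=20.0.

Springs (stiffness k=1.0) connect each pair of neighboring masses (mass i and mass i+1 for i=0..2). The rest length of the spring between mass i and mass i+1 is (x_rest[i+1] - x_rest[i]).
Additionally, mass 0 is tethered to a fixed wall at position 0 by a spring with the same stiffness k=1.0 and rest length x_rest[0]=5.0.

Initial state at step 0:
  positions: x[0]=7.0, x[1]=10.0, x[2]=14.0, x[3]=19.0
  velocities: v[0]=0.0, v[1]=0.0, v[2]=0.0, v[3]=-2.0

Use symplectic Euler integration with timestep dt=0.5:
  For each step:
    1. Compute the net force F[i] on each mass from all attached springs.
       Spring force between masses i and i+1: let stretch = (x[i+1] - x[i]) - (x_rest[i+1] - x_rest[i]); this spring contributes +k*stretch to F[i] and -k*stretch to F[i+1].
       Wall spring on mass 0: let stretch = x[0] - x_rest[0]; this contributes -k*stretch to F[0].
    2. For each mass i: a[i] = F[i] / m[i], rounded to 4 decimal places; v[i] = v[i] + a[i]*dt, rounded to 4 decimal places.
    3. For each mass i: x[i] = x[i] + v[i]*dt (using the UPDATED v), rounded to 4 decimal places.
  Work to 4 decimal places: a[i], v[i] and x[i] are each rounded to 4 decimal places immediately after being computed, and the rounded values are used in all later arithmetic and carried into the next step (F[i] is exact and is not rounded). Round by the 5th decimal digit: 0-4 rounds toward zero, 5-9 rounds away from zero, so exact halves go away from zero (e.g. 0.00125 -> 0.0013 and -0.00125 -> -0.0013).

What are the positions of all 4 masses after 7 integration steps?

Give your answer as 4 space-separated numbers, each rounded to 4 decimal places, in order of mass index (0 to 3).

Step 0: x=[7.0000 10.0000 14.0000 19.0000] v=[0.0000 0.0000 0.0000 -2.0000]
Step 1: x=[6.0000 10.1250 14.2500 18.0000] v=[-2.0000 0.2500 0.5000 -2.0000]
Step 2: x=[4.5313 10.2500 14.4063 17.3125] v=[-2.9375 0.2500 0.3125 -1.3750]
Step 3: x=[3.3594 10.1797 14.2500 17.1485] v=[-2.3438 -0.1406 -0.3126 -0.3281]
Step 4: x=[3.0527 9.7657 13.8008 17.5099] v=[-0.6134 -0.8281 -0.8985 0.7227]
Step 5: x=[3.6611 9.0169 13.2701 18.1940] v=[1.2168 -1.4976 -1.0615 1.3682]
Step 6: x=[4.6932 8.1303 12.9070 18.8972] v=[2.0642 -1.7733 -0.7262 1.4063]
Step 7: x=[5.4113 7.4111 12.8473 19.3528] v=[1.4362 -1.4384 -0.1195 0.9112]

Answer: 5.4113 7.4111 12.8473 19.3528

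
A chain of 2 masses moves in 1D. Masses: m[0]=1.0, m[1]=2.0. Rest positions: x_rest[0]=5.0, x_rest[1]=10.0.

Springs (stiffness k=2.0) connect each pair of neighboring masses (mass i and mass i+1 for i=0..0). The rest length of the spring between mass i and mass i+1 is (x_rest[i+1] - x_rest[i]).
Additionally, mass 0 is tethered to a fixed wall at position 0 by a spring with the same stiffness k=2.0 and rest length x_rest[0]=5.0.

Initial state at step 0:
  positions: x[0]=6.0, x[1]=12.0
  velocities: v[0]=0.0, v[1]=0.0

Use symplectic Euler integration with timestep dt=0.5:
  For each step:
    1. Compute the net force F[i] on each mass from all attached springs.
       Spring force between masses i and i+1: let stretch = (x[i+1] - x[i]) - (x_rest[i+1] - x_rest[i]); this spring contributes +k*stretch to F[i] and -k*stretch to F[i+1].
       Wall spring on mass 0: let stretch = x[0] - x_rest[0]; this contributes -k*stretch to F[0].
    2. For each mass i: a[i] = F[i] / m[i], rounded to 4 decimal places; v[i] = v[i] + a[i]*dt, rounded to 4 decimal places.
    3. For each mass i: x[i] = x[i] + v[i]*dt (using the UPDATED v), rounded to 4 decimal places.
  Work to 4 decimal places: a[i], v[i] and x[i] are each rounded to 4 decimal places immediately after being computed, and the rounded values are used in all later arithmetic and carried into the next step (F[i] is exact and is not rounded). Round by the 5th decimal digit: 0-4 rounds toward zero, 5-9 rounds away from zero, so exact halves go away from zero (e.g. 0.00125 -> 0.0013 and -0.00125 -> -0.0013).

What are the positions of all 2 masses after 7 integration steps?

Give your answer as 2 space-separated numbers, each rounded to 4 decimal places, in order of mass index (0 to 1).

Step 0: x=[6.0000 12.0000] v=[0.0000 0.0000]
Step 1: x=[6.0000 11.7500] v=[0.0000 -0.5000]
Step 2: x=[5.8750 11.3125] v=[-0.2500 -0.8750]
Step 3: x=[5.5313 10.7656] v=[-0.6875 -1.0938]
Step 4: x=[5.0391 10.1601] v=[-0.9845 -1.2110]
Step 5: x=[4.5878 9.5244] v=[-0.9026 -1.2715]
Step 6: x=[4.3109 8.9045] v=[-0.5538 -1.2398]
Step 7: x=[4.1754 8.3862] v=[-0.2711 -1.0366]

Answer: 4.1754 8.3862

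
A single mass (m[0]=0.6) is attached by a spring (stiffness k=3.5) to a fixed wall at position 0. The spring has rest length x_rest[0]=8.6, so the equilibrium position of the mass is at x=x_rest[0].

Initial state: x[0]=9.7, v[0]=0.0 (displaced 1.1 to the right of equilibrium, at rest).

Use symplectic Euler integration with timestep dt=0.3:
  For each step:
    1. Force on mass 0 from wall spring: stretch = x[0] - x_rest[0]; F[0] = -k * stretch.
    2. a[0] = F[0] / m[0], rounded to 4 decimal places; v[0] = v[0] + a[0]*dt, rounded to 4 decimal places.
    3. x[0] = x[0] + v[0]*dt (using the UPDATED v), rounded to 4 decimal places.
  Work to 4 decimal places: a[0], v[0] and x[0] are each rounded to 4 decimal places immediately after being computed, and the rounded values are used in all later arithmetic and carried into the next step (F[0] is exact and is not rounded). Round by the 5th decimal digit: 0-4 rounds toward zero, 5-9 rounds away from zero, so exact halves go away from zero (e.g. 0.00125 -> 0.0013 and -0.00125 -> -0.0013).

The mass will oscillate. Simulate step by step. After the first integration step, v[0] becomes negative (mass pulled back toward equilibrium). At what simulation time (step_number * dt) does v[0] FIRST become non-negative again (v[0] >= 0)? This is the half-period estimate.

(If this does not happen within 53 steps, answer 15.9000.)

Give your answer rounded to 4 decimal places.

Step 0: x=[9.7000] v=[0.0000]
Step 1: x=[9.1225] v=[-1.9250]
Step 2: x=[8.2707] v=[-2.8394]
Step 3: x=[7.5918] v=[-2.2631]
Step 4: x=[7.4422] v=[-0.4987]
Step 5: x=[7.9004] v=[1.5274]
First v>=0 after going negative at step 5, time=1.5000

Answer: 1.5000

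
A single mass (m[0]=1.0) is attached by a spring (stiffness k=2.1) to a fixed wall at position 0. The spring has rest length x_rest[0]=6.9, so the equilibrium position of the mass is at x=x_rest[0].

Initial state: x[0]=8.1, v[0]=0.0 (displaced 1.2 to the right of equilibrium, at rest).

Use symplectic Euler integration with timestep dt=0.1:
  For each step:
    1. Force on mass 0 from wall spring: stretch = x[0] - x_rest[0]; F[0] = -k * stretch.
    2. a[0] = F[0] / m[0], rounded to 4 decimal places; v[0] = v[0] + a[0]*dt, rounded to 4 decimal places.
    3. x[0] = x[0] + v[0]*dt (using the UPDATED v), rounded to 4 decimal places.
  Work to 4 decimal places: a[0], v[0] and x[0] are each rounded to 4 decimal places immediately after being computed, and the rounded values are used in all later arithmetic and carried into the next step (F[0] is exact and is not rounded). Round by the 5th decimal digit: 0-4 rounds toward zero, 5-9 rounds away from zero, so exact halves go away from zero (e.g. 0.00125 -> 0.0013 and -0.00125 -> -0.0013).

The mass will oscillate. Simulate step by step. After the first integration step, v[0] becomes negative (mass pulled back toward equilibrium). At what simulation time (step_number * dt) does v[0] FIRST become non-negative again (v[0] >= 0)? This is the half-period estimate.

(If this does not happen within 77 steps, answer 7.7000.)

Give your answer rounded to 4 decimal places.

Answer: 2.2000

Derivation:
Step 0: x=[8.1000] v=[0.0000]
Step 1: x=[8.0748] v=[-0.2520]
Step 2: x=[8.0249] v=[-0.4987]
Step 3: x=[7.9514] v=[-0.7349]
Step 4: x=[7.8558] v=[-0.9557]
Step 5: x=[7.7402] v=[-1.1564]
Step 6: x=[7.6069] v=[-1.3328]
Step 7: x=[7.4588] v=[-1.4813]
Step 8: x=[7.2989] v=[-1.5987]
Step 9: x=[7.1307] v=[-1.6825]
Step 10: x=[6.9576] v=[-1.7310]
Step 11: x=[6.7833] v=[-1.7431]
Step 12: x=[6.6114] v=[-1.7186]
Step 13: x=[6.4456] v=[-1.6580]
Step 14: x=[6.2893] v=[-1.5626]
Step 15: x=[6.1459] v=[-1.4344]
Step 16: x=[6.0183] v=[-1.2760]
Step 17: x=[5.9092] v=[-1.0908]
Step 18: x=[5.8209] v=[-0.8827]
Step 19: x=[5.7553] v=[-0.6561]
Step 20: x=[5.7137] v=[-0.4157]
Step 21: x=[5.6970] v=[-0.1666]
Step 22: x=[5.7056] v=[0.0860]
First v>=0 after going negative at step 22, time=2.2000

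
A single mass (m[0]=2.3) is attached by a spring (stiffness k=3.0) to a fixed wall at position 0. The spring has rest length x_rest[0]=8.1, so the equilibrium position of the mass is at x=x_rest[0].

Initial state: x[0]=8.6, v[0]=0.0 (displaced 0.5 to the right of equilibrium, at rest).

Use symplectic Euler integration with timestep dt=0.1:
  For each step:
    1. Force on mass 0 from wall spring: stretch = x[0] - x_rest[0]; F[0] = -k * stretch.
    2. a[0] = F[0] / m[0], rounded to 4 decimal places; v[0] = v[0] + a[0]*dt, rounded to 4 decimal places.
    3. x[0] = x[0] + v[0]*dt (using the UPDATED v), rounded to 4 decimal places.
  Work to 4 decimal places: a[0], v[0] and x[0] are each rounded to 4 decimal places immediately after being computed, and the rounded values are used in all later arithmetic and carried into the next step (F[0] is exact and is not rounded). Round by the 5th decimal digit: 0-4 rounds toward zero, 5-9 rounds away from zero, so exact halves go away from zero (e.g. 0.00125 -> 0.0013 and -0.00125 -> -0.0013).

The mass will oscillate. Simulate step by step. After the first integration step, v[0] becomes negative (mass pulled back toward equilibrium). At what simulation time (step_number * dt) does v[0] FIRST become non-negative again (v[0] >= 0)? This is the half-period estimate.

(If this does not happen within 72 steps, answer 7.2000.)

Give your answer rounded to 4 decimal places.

Answer: 2.8000

Derivation:
Step 0: x=[8.6000] v=[0.0000]
Step 1: x=[8.5935] v=[-0.0652]
Step 2: x=[8.5805] v=[-0.1296]
Step 3: x=[8.5613] v=[-0.1923]
Step 4: x=[8.5361] v=[-0.2525]
Step 5: x=[8.5052] v=[-0.3094]
Step 6: x=[8.4690] v=[-0.3623]
Step 7: x=[8.4280] v=[-0.4104]
Step 8: x=[8.3827] v=[-0.4532]
Step 9: x=[8.3337] v=[-0.4901]
Step 10: x=[8.2816] v=[-0.5206]
Step 11: x=[8.2272] v=[-0.5443]
Step 12: x=[8.1711] v=[-0.5609]
Step 13: x=[8.1141] v=[-0.5702]
Step 14: x=[8.0569] v=[-0.5720]
Step 15: x=[8.0003] v=[-0.5664]
Step 16: x=[7.9450] v=[-0.5534]
Step 17: x=[7.8917] v=[-0.5332]
Step 18: x=[7.8411] v=[-0.5060]
Step 19: x=[7.7939] v=[-0.4722]
Step 20: x=[7.7507] v=[-0.4323]
Step 21: x=[7.7120] v=[-0.3867]
Step 22: x=[7.6784] v=[-0.3361]
Step 23: x=[7.6503] v=[-0.2811]
Step 24: x=[7.6281] v=[-0.2224]
Step 25: x=[7.6120] v=[-0.1609]
Step 26: x=[7.6023] v=[-0.0973]
Step 27: x=[7.5991] v=[-0.0324]
Step 28: x=[7.6024] v=[0.0329]
First v>=0 after going negative at step 28, time=2.8000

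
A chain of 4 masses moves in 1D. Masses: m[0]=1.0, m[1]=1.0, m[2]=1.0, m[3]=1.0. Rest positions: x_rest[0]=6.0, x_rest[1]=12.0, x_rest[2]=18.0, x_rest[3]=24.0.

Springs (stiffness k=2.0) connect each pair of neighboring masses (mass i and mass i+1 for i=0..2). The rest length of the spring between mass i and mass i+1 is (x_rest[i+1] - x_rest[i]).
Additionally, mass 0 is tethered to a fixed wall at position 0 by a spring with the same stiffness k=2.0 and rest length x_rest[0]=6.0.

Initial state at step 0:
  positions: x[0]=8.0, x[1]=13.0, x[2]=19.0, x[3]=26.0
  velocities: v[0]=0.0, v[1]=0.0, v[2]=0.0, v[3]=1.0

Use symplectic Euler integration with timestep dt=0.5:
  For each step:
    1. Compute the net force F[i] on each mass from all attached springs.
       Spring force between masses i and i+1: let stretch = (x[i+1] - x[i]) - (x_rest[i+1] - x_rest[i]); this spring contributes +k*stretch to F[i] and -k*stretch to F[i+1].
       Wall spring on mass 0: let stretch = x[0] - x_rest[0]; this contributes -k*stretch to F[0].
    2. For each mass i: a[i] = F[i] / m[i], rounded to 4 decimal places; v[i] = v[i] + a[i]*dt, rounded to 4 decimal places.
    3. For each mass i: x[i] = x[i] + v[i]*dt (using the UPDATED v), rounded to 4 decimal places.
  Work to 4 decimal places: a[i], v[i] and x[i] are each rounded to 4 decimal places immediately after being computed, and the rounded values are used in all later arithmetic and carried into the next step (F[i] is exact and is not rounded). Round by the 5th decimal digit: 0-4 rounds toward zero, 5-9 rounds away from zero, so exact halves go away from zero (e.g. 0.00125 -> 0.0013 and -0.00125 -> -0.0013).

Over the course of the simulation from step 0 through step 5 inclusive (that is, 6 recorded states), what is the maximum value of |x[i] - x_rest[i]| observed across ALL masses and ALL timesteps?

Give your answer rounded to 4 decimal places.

Step 0: x=[8.0000 13.0000 19.0000 26.0000] v=[0.0000 0.0000 0.0000 1.0000]
Step 1: x=[6.5000 13.5000 19.5000 26.0000] v=[-3.0000 1.0000 1.0000 0.0000]
Step 2: x=[5.2500 13.5000 20.2500 25.7500] v=[-2.5000 0.0000 1.5000 -0.5000]
Step 3: x=[5.5000 12.7500 20.3750 25.7500] v=[0.5000 -1.5000 0.2500 0.0000]
Step 4: x=[6.6250 12.1875 19.3750 26.0625] v=[2.2500 -1.1250 -2.0000 0.6250]
Step 5: x=[7.2188 12.4375 18.1250 26.0313] v=[1.1875 0.5000 -2.5000 -0.0625]
Max displacement = 2.3750

Answer: 2.3750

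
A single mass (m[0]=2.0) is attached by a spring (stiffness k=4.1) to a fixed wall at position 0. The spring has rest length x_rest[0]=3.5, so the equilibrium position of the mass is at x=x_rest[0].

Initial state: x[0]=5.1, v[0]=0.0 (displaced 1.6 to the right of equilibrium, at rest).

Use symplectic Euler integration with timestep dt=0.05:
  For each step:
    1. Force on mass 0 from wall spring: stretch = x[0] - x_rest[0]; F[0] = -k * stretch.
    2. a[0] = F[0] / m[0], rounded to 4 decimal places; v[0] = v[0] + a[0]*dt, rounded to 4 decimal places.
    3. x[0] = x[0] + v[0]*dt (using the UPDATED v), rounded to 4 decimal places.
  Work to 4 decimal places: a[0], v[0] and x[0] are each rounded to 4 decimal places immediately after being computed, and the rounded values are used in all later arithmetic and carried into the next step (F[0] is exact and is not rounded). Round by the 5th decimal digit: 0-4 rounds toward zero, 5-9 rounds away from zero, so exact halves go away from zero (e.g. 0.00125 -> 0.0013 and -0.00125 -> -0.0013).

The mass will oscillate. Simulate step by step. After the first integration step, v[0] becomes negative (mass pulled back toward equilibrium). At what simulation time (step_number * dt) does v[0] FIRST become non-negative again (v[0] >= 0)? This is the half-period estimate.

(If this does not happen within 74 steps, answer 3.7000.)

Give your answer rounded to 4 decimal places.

Step 0: x=[5.1000] v=[0.0000]
Step 1: x=[5.0918] v=[-0.1640]
Step 2: x=[5.0754] v=[-0.3272]
Step 3: x=[5.0510] v=[-0.4887]
Step 4: x=[5.0186] v=[-0.6477]
Step 5: x=[4.9784] v=[-0.8034]
Step 6: x=[4.9307] v=[-0.9549]
Step 7: x=[4.8756] v=[-1.1015]
Step 8: x=[4.8135] v=[-1.2425]
Step 9: x=[4.7446] v=[-1.3771]
Step 10: x=[4.6694] v=[-1.5047]
Step 11: x=[4.5882] v=[-1.6246]
Step 12: x=[4.5014] v=[-1.7361]
Step 13: x=[4.4095] v=[-1.8387]
Step 14: x=[4.3129] v=[-1.9319]
Step 15: x=[4.2121] v=[-2.0152]
Step 16: x=[4.1077] v=[-2.0882]
Step 17: x=[4.0002] v=[-2.1505]
Step 18: x=[3.8901] v=[-2.2018]
Step 19: x=[3.7780] v=[-2.2418]
Step 20: x=[3.6645] v=[-2.2703]
Step 21: x=[3.5501] v=[-2.2872]
Step 22: x=[3.4355] v=[-2.2923]
Step 23: x=[3.3212] v=[-2.2857]
Step 24: x=[3.2078] v=[-2.2674]
Step 25: x=[3.0959] v=[-2.2375]
Step 26: x=[2.9861] v=[-2.1961]
Step 27: x=[2.8789] v=[-2.1434]
Step 28: x=[2.7749] v=[-2.0797]
Step 29: x=[2.6746] v=[-2.0054]
Step 30: x=[2.5786] v=[-1.9208]
Step 31: x=[2.4873] v=[-1.8264]
Step 32: x=[2.4012] v=[-1.7226]
Step 33: x=[2.3207] v=[-1.6100]
Step 34: x=[2.2462] v=[-1.4891]
Step 35: x=[2.1782] v=[-1.3606]
Step 36: x=[2.1169] v=[-1.2251]
Step 37: x=[2.0627] v=[-1.0833]
Step 38: x=[2.0159] v=[-0.9360]
Step 39: x=[1.9767] v=[-0.7839]
Step 40: x=[1.9453] v=[-0.6278]
Step 41: x=[1.9219] v=[-0.4684]
Step 42: x=[1.9066] v=[-0.3066]
Step 43: x=[1.8994] v=[-0.1433]
Step 44: x=[1.9004] v=[0.0208]
First v>=0 after going negative at step 44, time=2.2000

Answer: 2.2000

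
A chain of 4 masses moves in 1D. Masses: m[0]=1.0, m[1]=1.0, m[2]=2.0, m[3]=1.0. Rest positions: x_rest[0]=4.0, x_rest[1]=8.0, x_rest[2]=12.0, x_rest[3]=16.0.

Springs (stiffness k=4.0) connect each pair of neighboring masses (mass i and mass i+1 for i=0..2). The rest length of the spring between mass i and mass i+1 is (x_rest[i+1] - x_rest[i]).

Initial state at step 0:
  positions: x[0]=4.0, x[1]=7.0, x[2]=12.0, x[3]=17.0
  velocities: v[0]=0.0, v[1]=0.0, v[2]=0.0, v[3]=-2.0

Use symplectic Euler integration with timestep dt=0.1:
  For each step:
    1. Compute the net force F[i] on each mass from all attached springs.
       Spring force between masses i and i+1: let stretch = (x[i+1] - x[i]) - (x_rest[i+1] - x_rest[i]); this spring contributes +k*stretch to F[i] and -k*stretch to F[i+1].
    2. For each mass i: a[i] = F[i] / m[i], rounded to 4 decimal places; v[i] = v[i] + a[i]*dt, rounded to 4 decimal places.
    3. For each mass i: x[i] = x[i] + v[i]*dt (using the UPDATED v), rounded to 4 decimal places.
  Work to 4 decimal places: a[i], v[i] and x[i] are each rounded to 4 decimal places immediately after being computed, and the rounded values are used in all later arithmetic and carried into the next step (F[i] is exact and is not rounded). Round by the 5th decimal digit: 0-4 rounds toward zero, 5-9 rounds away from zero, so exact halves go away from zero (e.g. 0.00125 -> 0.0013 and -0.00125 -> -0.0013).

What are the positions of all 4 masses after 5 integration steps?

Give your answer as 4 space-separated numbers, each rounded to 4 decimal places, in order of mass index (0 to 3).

Answer: 3.5541 7.9402 11.9503 15.6052

Derivation:
Step 0: x=[4.0000 7.0000 12.0000 17.0000] v=[0.0000 0.0000 0.0000 -2.0000]
Step 1: x=[3.9600 7.0800 12.0000 16.7600] v=[-0.4000 0.8000 0.0000 -2.4000]
Step 2: x=[3.8848 7.2320 11.9968 16.4896] v=[-0.7520 1.5200 -0.0320 -2.7040]
Step 3: x=[3.7835 7.4407 11.9882 16.1995] v=[-1.0131 2.0870 -0.0864 -2.9011]
Step 4: x=[3.6685 7.6850 11.9728 15.9009] v=[-1.1502 2.4431 -0.1536 -2.9856]
Step 5: x=[3.5541 7.9402 11.9503 15.6052] v=[-1.1436 2.5516 -0.2255 -2.9568]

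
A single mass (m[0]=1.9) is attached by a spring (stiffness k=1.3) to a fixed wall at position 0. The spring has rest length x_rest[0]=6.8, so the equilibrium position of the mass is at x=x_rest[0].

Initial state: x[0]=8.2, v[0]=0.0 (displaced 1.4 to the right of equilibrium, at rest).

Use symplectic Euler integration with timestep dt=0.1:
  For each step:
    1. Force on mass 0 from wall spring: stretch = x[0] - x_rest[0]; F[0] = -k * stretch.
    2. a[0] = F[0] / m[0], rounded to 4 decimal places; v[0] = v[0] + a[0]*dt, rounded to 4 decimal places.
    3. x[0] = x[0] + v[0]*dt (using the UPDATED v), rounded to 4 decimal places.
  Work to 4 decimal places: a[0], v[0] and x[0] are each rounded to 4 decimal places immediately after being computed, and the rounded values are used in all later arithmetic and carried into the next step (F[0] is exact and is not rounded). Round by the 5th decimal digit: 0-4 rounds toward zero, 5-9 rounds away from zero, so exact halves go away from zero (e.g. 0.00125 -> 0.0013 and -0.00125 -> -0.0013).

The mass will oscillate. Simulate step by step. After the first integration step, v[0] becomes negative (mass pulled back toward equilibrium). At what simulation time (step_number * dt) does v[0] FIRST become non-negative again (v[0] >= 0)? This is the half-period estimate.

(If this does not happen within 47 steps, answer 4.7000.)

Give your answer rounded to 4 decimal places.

Step 0: x=[8.2000] v=[0.0000]
Step 1: x=[8.1904] v=[-0.0958]
Step 2: x=[8.1713] v=[-0.1909]
Step 3: x=[8.1428] v=[-0.2847]
Step 4: x=[8.1051] v=[-0.3766]
Step 5: x=[8.0585] v=[-0.4659]
Step 6: x=[8.0033] v=[-0.5520]
Step 7: x=[7.9399] v=[-0.6343]
Step 8: x=[7.8687] v=[-0.7123]
Step 9: x=[7.7902] v=[-0.7854]
Step 10: x=[7.7049] v=[-0.8532]
Step 11: x=[7.6134] v=[-0.9151]
Step 12: x=[7.5163] v=[-0.9708]
Step 13: x=[7.4143] v=[-1.0198]
Step 14: x=[7.3081] v=[-1.0618]
Step 15: x=[7.1984] v=[-1.0966]
Step 16: x=[7.0860] v=[-1.1239]
Step 17: x=[6.9717] v=[-1.1435]
Step 18: x=[6.8562] v=[-1.1553]
Step 19: x=[6.7403] v=[-1.1592]
Step 20: x=[6.6248] v=[-1.1551]
Step 21: x=[6.5105] v=[-1.1431]
Step 22: x=[6.3982] v=[-1.1233]
Step 23: x=[6.2886] v=[-1.0958]
Step 24: x=[6.1825] v=[-1.0608]
Step 25: x=[6.0806] v=[-1.0186]
Step 26: x=[5.9837] v=[-0.9694]
Step 27: x=[5.8923] v=[-0.9136]
Step 28: x=[5.8072] v=[-0.8515]
Step 29: x=[5.7288] v=[-0.7836]
Step 30: x=[5.6578] v=[-0.7103]
Step 31: x=[5.5946] v=[-0.6322]
Step 32: x=[5.5396] v=[-0.5497]
Step 33: x=[5.4933] v=[-0.4635]
Step 34: x=[5.4559] v=[-0.3741]
Step 35: x=[5.4277] v=[-0.2821]
Step 36: x=[5.4089] v=[-0.1882]
Step 37: x=[5.3996] v=[-0.0930]
Step 38: x=[5.3999] v=[0.0028]
First v>=0 after going negative at step 38, time=3.8000

Answer: 3.8000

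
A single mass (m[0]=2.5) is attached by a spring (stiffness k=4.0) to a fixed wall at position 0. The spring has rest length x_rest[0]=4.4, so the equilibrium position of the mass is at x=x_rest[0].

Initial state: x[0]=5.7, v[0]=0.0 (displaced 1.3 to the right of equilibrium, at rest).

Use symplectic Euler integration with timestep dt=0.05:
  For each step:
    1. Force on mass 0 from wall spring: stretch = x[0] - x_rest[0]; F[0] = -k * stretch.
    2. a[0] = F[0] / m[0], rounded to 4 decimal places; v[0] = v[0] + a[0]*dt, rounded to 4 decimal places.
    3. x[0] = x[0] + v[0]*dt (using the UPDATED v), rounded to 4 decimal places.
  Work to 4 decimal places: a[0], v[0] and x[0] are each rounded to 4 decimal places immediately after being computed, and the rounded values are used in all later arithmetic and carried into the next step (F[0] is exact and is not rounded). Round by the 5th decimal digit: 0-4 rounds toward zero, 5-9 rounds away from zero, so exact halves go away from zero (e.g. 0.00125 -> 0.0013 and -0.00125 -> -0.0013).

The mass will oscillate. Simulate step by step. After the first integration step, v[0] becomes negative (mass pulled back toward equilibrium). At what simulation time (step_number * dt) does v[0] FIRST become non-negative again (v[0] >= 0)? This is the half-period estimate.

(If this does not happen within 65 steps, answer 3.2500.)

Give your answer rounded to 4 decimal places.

Step 0: x=[5.7000] v=[0.0000]
Step 1: x=[5.6948] v=[-0.1040]
Step 2: x=[5.6844] v=[-0.2076]
Step 3: x=[5.6689] v=[-0.3104]
Step 4: x=[5.6483] v=[-0.4119]
Step 5: x=[5.6227] v=[-0.5118]
Step 6: x=[5.5922] v=[-0.6096]
Step 7: x=[5.5570] v=[-0.7050]
Step 8: x=[5.5171] v=[-0.7976]
Step 9: x=[5.4728] v=[-0.8870]
Step 10: x=[5.4242] v=[-0.9728]
Step 11: x=[5.3715] v=[-1.0547]
Step 12: x=[5.3149] v=[-1.1324]
Step 13: x=[5.2546] v=[-1.2056]
Step 14: x=[5.1909] v=[-1.2740]
Step 15: x=[5.1240] v=[-1.3373]
Step 16: x=[5.0542] v=[-1.3952]
Step 17: x=[4.9818] v=[-1.4475]
Step 18: x=[4.9071] v=[-1.4940]
Step 19: x=[4.8304] v=[-1.5346]
Step 20: x=[4.7520] v=[-1.5690]
Step 21: x=[4.6721] v=[-1.5972]
Step 22: x=[4.5912] v=[-1.6190]
Step 23: x=[4.5095] v=[-1.6343]
Step 24: x=[4.4273] v=[-1.6431]
Step 25: x=[4.3450] v=[-1.6453]
Step 26: x=[4.2630] v=[-1.6409]
Step 27: x=[4.1815] v=[-1.6299]
Step 28: x=[4.1009] v=[-1.6124]
Step 29: x=[4.0215] v=[-1.5885]
Step 30: x=[3.9436] v=[-1.5582]
Step 31: x=[3.8675] v=[-1.5217]
Step 32: x=[3.7935] v=[-1.4791]
Step 33: x=[3.7220] v=[-1.4306]
Step 34: x=[3.6532] v=[-1.3764]
Step 35: x=[3.5874] v=[-1.3167]
Step 36: x=[3.5248] v=[-1.2517]
Step 37: x=[3.4657] v=[-1.1817]
Step 38: x=[3.4104] v=[-1.1070]
Step 39: x=[3.3590] v=[-1.0278]
Step 40: x=[3.3118] v=[-0.9445]
Step 41: x=[3.2689] v=[-0.8574]
Step 42: x=[3.2306] v=[-0.7669]
Step 43: x=[3.1969] v=[-0.6734]
Step 44: x=[3.1680] v=[-0.5772]
Step 45: x=[3.1441] v=[-0.4786]
Step 46: x=[3.1252] v=[-0.3781]
Step 47: x=[3.1114] v=[-0.2761]
Step 48: x=[3.1028] v=[-0.1730]
Step 49: x=[3.0993] v=[-0.0692]
Step 50: x=[3.1010] v=[0.0349]
First v>=0 after going negative at step 50, time=2.5000

Answer: 2.5000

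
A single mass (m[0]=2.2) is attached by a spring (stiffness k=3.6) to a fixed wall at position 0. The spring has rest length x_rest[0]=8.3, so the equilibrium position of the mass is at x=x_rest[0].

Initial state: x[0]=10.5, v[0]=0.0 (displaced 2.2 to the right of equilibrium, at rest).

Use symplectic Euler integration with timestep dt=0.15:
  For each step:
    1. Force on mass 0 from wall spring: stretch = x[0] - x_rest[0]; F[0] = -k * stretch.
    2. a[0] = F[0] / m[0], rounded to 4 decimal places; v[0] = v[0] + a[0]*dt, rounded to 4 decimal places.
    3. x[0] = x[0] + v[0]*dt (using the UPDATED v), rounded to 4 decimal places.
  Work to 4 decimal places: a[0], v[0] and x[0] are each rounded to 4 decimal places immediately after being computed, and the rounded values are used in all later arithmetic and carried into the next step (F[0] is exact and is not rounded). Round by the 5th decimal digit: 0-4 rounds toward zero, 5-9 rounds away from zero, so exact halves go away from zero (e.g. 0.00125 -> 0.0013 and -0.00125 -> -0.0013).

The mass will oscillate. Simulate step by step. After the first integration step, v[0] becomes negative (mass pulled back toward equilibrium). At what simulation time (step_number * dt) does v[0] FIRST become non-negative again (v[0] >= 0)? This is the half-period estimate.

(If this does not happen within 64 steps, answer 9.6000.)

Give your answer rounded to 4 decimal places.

Step 0: x=[10.5000] v=[0.0000]
Step 1: x=[10.4190] v=[-0.5400]
Step 2: x=[10.2600] v=[-1.0601]
Step 3: x=[10.0288] v=[-1.5412]
Step 4: x=[9.7340] v=[-1.9655]
Step 5: x=[9.3864] v=[-2.3175]
Step 6: x=[8.9988] v=[-2.5842]
Step 7: x=[8.5854] v=[-2.7557]
Step 8: x=[8.1615] v=[-2.8258]
Step 9: x=[7.7427] v=[-2.7918]
Step 10: x=[7.3445] v=[-2.6550]
Step 11: x=[6.9814] v=[-2.4205]
Step 12: x=[6.6669] v=[-2.0968]
Step 13: x=[6.4125] v=[-1.6960]
Step 14: x=[6.2276] v=[-1.2327]
Step 15: x=[6.1190] v=[-0.7240]
Step 16: x=[6.0907] v=[-0.1887]
Step 17: x=[6.1437] v=[0.3536]
First v>=0 after going negative at step 17, time=2.5500

Answer: 2.5500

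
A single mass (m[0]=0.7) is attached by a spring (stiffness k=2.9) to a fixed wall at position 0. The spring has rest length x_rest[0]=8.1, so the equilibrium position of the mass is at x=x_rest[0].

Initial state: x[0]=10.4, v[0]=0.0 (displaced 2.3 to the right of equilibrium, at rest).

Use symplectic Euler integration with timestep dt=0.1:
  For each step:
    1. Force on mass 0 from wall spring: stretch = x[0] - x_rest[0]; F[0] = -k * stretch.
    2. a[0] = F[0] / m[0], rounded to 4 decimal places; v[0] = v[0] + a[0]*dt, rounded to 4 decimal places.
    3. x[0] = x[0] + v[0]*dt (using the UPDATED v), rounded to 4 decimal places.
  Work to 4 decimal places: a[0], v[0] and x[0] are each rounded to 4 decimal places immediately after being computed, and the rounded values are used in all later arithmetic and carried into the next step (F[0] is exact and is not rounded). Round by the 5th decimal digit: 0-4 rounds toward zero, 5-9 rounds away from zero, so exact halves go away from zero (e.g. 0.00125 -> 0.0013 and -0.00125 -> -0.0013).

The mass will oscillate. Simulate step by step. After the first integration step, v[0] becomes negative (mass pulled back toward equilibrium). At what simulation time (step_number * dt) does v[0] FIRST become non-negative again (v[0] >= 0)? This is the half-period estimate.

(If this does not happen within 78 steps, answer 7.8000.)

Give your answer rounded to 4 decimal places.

Step 0: x=[10.4000] v=[0.0000]
Step 1: x=[10.3047] v=[-0.9529]
Step 2: x=[10.1181] v=[-1.8663]
Step 3: x=[9.8479] v=[-2.7024]
Step 4: x=[9.5053] v=[-3.4265]
Step 5: x=[9.1044] v=[-4.0087]
Step 6: x=[8.6619] v=[-4.4248]
Step 7: x=[8.1961] v=[-4.6576]
Step 8: x=[7.7264] v=[-4.6974]
Step 9: x=[7.2721] v=[-4.5426]
Step 10: x=[6.8521] v=[-4.1996]
Step 11: x=[6.4838] v=[-3.6826]
Step 12: x=[6.1825] v=[-3.0130]
Step 13: x=[5.9606] v=[-2.2186]
Step 14: x=[5.8274] v=[-1.3323]
Step 15: x=[5.7883] v=[-0.3908]
Step 16: x=[5.8450] v=[0.5669]
First v>=0 after going negative at step 16, time=1.6000

Answer: 1.6000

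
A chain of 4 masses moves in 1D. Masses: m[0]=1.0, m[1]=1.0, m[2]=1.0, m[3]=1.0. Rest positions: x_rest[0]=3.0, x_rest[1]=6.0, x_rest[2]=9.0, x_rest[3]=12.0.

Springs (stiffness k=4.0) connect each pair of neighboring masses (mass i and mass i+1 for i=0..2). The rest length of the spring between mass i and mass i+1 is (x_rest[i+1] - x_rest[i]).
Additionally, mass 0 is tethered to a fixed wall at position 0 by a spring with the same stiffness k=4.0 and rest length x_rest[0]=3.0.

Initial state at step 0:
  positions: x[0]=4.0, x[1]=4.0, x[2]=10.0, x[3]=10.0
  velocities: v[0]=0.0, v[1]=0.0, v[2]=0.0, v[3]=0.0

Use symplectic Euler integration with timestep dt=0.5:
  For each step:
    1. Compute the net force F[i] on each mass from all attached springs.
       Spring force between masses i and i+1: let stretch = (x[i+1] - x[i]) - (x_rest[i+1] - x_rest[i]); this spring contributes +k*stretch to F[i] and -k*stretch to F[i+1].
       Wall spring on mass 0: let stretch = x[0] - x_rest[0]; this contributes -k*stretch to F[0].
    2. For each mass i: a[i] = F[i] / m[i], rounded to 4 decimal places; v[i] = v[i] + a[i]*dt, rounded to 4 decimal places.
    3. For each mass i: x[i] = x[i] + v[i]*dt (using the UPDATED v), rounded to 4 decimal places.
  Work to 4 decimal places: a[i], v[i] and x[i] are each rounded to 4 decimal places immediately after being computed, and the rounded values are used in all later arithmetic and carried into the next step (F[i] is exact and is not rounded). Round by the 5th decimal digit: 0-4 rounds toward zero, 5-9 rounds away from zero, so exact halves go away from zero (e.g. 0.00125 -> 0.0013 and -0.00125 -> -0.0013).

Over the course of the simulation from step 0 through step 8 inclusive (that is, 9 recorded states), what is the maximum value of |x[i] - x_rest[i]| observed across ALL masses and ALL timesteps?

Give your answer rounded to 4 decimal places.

Answer: 6.0000

Derivation:
Step 0: x=[4.0000 4.0000 10.0000 10.0000] v=[0.0000 0.0000 0.0000 0.0000]
Step 1: x=[0.0000 10.0000 4.0000 13.0000] v=[-8.0000 12.0000 -12.0000 6.0000]
Step 2: x=[6.0000 0.0000 13.0000 10.0000] v=[12.0000 -20.0000 18.0000 -6.0000]
Step 3: x=[0.0000 9.0000 6.0000 13.0000] v=[-12.0000 18.0000 -14.0000 6.0000]
Step 4: x=[3.0000 6.0000 9.0000 12.0000] v=[6.0000 -6.0000 6.0000 -2.0000]
Step 5: x=[6.0000 3.0000 12.0000 11.0000] v=[6.0000 -6.0000 6.0000 -2.0000]
Step 6: x=[0.0000 12.0000 5.0000 14.0000] v=[-12.0000 18.0000 -14.0000 6.0000]
Step 7: x=[6.0000 2.0000 14.0000 11.0000] v=[12.0000 -20.0000 18.0000 -6.0000]
Step 8: x=[2.0000 8.0000 8.0000 14.0000] v=[-8.0000 12.0000 -12.0000 6.0000]
Max displacement = 6.0000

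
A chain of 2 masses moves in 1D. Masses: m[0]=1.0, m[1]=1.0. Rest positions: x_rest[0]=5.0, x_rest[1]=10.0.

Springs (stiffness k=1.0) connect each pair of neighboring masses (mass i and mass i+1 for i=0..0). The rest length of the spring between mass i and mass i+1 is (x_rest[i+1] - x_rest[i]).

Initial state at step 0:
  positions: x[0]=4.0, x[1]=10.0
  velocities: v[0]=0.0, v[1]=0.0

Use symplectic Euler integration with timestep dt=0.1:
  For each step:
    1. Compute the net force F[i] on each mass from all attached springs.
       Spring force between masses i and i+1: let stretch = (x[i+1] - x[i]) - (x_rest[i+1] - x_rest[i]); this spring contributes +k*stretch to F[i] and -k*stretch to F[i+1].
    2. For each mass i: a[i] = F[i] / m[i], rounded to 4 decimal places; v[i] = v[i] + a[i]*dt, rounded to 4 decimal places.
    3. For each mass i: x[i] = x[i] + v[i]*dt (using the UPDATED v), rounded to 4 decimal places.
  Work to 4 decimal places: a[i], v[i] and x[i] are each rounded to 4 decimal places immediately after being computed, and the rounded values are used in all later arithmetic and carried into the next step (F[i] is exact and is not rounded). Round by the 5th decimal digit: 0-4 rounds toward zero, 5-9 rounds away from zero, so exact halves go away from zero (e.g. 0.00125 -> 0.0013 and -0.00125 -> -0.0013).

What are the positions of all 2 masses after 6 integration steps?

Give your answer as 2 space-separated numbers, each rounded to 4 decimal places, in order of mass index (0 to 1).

Step 0: x=[4.0000 10.0000] v=[0.0000 0.0000]
Step 1: x=[4.0100 9.9900] v=[0.1000 -0.1000]
Step 2: x=[4.0298 9.9702] v=[0.1980 -0.1980]
Step 3: x=[4.0590 9.9410] v=[0.2920 -0.2920]
Step 4: x=[4.0970 9.9030] v=[0.3802 -0.3802]
Step 5: x=[4.1431 9.8569] v=[0.4608 -0.4608]
Step 6: x=[4.1963 9.8037] v=[0.5322 -0.5322]

Answer: 4.1963 9.8037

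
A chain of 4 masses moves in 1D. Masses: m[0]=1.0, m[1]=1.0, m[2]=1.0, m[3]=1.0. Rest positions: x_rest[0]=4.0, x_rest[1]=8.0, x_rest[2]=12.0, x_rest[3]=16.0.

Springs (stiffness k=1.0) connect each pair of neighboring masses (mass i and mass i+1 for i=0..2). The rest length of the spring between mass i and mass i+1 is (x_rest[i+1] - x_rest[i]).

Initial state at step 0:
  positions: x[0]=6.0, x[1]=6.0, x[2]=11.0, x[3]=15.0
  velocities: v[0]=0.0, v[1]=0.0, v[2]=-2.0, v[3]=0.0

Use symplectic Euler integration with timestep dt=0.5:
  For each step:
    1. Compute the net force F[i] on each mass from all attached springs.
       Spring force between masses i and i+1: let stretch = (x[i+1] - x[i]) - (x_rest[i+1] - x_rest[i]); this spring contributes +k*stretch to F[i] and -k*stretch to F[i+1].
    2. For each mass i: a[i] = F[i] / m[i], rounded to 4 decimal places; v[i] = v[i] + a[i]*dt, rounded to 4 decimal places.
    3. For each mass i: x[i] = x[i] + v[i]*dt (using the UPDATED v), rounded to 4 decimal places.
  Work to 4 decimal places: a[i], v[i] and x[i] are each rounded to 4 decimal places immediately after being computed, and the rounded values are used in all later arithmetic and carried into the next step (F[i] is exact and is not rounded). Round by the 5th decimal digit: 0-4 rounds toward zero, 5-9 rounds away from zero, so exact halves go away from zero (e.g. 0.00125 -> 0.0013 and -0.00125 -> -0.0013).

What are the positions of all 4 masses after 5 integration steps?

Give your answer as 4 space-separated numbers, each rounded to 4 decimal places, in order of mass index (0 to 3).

Step 0: x=[6.0000 6.0000 11.0000 15.0000] v=[0.0000 0.0000 -2.0000 0.0000]
Step 1: x=[5.0000 7.2500 9.7500 15.0000] v=[-2.0000 2.5000 -2.5000 0.0000]
Step 2: x=[3.5625 8.5625 9.1875 14.6875] v=[-2.8750 2.6250 -1.1250 -0.6250]
Step 3: x=[2.3750 8.7813 9.8438 14.0000] v=[-2.3750 0.4375 1.3125 -1.3750]
Step 4: x=[1.7891 7.6641 11.2735 13.2735] v=[-1.1719 -2.2344 2.8594 -1.4531]
Step 5: x=[1.6719 5.9805 12.3009 13.0470] v=[-0.2344 -3.3672 2.0547 -0.4531]

Answer: 1.6719 5.9805 12.3009 13.0470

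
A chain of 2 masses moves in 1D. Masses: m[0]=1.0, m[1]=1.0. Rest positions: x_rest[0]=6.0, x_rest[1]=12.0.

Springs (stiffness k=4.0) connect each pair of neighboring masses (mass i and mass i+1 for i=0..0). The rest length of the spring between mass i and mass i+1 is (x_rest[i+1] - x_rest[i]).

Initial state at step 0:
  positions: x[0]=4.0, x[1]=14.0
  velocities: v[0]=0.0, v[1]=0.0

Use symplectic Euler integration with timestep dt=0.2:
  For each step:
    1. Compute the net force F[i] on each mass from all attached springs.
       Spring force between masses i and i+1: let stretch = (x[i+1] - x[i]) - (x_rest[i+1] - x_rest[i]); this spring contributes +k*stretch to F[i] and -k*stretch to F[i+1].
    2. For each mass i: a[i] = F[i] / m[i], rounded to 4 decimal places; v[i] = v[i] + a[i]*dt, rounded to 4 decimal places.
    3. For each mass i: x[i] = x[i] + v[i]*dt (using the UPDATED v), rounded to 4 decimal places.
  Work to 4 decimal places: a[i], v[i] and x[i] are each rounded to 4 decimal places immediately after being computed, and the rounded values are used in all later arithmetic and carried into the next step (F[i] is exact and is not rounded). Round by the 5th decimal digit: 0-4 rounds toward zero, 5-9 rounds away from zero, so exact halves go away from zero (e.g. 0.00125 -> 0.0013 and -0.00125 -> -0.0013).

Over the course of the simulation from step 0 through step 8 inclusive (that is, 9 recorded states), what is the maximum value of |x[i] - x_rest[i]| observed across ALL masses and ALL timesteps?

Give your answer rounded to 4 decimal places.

Answer: 2.0850

Derivation:
Step 0: x=[4.0000 14.0000] v=[0.0000 0.0000]
Step 1: x=[4.6400 13.3600] v=[3.2000 -3.2000]
Step 2: x=[5.7152 12.2848] v=[5.3760 -5.3760]
Step 3: x=[6.8815 11.1185] v=[5.8317 -5.8317]
Step 4: x=[7.7658 10.2342] v=[4.4213 -4.4213]
Step 5: x=[8.0850 9.9150] v=[1.5960 -1.5960]
Step 6: x=[7.7370 10.2630] v=[-1.7400 1.7400]
Step 7: x=[6.8332 11.1668] v=[-4.5192 4.5192]
Step 8: x=[5.6627 12.3373] v=[-5.8523 5.8523]
Max displacement = 2.0850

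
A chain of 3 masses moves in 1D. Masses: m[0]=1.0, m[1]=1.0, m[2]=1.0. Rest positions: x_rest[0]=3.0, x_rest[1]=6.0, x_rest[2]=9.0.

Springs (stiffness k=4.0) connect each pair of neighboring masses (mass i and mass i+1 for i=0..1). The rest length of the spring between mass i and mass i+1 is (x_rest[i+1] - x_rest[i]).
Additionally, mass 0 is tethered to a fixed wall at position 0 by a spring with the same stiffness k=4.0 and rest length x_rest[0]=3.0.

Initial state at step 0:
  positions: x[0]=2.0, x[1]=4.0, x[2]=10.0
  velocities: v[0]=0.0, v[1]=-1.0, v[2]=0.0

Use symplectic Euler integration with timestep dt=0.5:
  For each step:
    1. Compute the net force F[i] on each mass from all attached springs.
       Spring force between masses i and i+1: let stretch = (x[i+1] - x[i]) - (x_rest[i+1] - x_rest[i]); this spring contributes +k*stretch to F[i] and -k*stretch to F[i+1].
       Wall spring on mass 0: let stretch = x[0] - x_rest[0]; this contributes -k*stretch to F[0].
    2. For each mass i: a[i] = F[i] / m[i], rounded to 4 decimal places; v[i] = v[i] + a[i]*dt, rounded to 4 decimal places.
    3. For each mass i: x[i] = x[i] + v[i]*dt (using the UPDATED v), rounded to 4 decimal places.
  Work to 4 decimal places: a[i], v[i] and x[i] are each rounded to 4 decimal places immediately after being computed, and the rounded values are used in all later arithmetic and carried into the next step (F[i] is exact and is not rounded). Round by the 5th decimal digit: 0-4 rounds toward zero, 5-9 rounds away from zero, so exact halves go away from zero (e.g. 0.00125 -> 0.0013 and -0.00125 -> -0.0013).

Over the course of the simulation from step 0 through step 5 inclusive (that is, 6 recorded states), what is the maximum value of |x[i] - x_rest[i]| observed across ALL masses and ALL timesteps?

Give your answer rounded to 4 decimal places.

Step 0: x=[2.0000 4.0000 10.0000] v=[0.0000 -1.0000 0.0000]
Step 1: x=[2.0000 7.5000 7.0000] v=[0.0000 7.0000 -6.0000]
Step 2: x=[5.5000 5.0000 7.5000] v=[7.0000 -5.0000 1.0000]
Step 3: x=[3.0000 5.5000 8.5000] v=[-5.0000 1.0000 2.0000]
Step 4: x=[0.0000 6.5000 9.5000] v=[-6.0000 2.0000 2.0000]
Step 5: x=[3.5000 4.0000 10.5000] v=[7.0000 -5.0000 2.0000]
Max displacement = 3.0000

Answer: 3.0000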